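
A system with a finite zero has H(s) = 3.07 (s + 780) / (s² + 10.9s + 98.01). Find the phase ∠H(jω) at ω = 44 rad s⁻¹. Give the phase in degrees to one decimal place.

-162.1°

∠(j44 + 780) = arctan(44/780) = 3.23°
∠[(j44)² + 10.9(j44) + 98.01] = ∠[-1838 + j479.6] = 165.38°
∠H(j44) = 3.23° − 165.38° = -162.15°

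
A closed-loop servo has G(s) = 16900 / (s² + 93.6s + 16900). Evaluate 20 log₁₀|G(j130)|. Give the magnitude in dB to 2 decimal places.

|(j130)² + 93.6(j130) + 16900| = |0 + j12168| = 1.217e+04
|G(j130)| = 16900 / 1.217e+04 = 1.3889
20 log₁₀(1.3889) = 2.853 dB

2.85 dB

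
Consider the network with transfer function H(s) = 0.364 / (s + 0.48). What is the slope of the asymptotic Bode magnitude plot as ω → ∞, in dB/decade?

-20 dB/decade

With 0 zeros and 1 pole, the high-frequency asymptotic slope is 20 × (0 − 1) = -20 dB/decade.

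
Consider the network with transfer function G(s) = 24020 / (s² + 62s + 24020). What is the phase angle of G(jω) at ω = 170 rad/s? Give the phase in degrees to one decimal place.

∠[(j170)² + 62(j170) + 24020] = ∠[-4880 + j10540] = 114.84°
∠G(j170) = −114.84° = -114.84°

-114.8°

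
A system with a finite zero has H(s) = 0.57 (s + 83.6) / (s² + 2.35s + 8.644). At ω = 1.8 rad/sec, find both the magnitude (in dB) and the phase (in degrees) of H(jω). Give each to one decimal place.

|j1.8 + 83.6| = √(1.8² + 83.6²) = 83.62
|(j1.8)² + 2.35(j1.8) + 8.644| = |5.404 + j4.23| = 6.863
|H(j1.8)| = 0.57 × 83.62 / 6.863 = 6.9453
20 log₁₀(6.9453) = 16.83 dB
∠(j1.8 + 83.6) = arctan(1.8/83.6) = 1.23°
∠[(j1.8)² + 2.35(j1.8) + 8.644] = ∠[5.404 + j4.23] = 38.05°
∠H(j1.8) = 1.23° − 38.05° = -36.82°

|H| = 16.8 dB, ∠H = -36.8°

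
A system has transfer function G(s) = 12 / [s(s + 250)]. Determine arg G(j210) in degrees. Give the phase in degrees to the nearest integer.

-130°

∠(j210 + 250) = arctan(210/250) = 40.03°
∠(j210) = 90.00°
∠G(j210) = − (40.03° + 90.00°) = -130.03°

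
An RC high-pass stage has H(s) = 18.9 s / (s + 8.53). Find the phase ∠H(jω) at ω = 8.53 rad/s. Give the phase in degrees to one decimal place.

∠(j8.53) = 90.00°
∠(j8.53 + 8.53) = arctan(8.53/8.53) = 45.00°
∠H(j8.53) = 90.00° − 45.00° = 45.00°

45.0°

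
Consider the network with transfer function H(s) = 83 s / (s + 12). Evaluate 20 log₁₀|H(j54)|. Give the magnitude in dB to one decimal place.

38.2 dB

|j54| = 54
|j54 + 12| = √(54² + 12²) = 55.32
|H(j54)| = 83 × 54 / 55.32 = 81.024
20 log₁₀(81.024) = 38.17 dB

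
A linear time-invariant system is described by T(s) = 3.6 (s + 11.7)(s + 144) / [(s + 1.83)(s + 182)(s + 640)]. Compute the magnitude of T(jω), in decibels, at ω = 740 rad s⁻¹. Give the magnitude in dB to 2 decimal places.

-48.78 dB

|j740 + 11.7| = √(740² + 11.7²) = 740.1
|j740 + 144| = √(740² + 144²) = 753.9
|j740 + 1.83| = √(740² + 1.83²) = 740
|j740 + 182| = √(740² + 182²) = 762.1
|j740 + 640| = √(740² + 640²) = 978.4
|T(j740)| = 3.6 × 740.1 × 753.9 / (740 × 762.1 × 978.4) = 0.0036406
20 log₁₀(0.0036406) = -48.777 dB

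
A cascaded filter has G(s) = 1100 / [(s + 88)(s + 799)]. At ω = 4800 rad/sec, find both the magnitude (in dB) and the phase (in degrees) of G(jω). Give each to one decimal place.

|G| = -86.5 dB, ∠G = -169.5 deg

|j4800 + 88| = √(4800² + 88²) = 4801
|j4800 + 799| = √(4800² + 799²) = 4866
|G(j4800)| = 1100 / (4801 × 4866) = 4.7087e-05
20 log₁₀(4.7087e-05) = -86.54 dB
∠(j4800 + 88) = arctan(4800/88) = 88.95°
∠(j4800 + 799) = arctan(4800/799) = 80.55°
∠G(j4800) = − (88.95° + 80.55°) = -169.50°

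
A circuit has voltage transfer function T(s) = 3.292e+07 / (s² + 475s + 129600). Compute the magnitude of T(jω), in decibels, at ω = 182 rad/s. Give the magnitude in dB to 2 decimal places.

48.10 dB

|(j182)² + 475(j182) + 129600| = |96476 + j86450| = 1.295e+05
|T(j182)| = 3.292e+07 / 1.295e+05 = 254.13
20 log₁₀(254.13) = 48.101 dB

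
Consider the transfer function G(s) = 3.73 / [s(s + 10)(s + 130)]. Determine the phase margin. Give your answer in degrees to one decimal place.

90.0°

Gain crossover: |G(jω)| = 1 at ω ≈ 0.00287 rad/sec.
∠G(j0.00287) = −90° − arctan(0.00287/10) − arctan(0.00287/130) ≈ -90.02°
PM = 180° + (-90.02°) = 89.98°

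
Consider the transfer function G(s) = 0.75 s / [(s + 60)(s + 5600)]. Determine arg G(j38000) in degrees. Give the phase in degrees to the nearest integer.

∠(j38000) = 90.00°
∠(j38000 + 60) = arctan(38000/60) = 89.91°
∠(j38000 + 5600) = arctan(38000/5600) = 81.62°
∠G(j38000) = 90.00° − (89.91° + 81.62°) = -81.53°

-82 deg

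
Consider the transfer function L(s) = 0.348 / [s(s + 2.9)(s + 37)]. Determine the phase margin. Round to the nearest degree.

90 deg

Gain crossover: |L(jω)| = 1 at ω ≈ 0.00324 rad s⁻¹.
∠L(j0.00324) = −90° − arctan(0.00324/2.9) − arctan(0.00324/37) ≈ -90.07°
PM = 180° + (-90.07°) = 89.93°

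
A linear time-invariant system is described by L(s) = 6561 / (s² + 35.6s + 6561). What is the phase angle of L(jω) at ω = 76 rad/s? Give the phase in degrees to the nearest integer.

-74°

∠[(j76)² + 35.6(j76) + 6561] = ∠[785 + j2705.6] = 73.82°
∠L(j76) = −73.82° = -73.82°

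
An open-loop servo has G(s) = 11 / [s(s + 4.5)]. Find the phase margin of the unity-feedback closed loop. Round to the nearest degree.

Gain crossover: |G(jω)| = 1 at ω ≈ 2.2 rad s⁻¹.
∠G(j2.2) = −90° − arctan(2.2/4.5) ≈ -116.02°
PM = 180° + (-116.02°) = 63.98°

64°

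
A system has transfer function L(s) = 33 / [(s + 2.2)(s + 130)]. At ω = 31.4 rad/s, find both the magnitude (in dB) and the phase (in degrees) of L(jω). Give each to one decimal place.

|j31.4 + 2.2| = √(31.4² + 2.2²) = 31.48
|j31.4 + 130| = √(31.4² + 130²) = 133.7
|L(j31.4)| = 33 / (31.48 × 133.7) = 0.0078391
20 log₁₀(0.0078391) = -42.11 dB
∠(j31.4 + 2.2) = arctan(31.4/2.2) = 85.99°
∠(j31.4 + 130) = arctan(31.4/130) = 13.58°
∠L(j31.4) = − (85.99° + 13.58°) = -99.57°

|L| = -42.1 dB, ∠L = -99.6°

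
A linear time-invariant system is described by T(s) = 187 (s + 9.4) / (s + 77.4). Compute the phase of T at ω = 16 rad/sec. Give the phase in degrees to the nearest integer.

∠(j16 + 9.4) = arctan(16/9.4) = 59.57°
∠(j16 + 77.4) = arctan(16/77.4) = 11.68°
∠T(j16) = 59.57° − 11.68° = 47.89°

48°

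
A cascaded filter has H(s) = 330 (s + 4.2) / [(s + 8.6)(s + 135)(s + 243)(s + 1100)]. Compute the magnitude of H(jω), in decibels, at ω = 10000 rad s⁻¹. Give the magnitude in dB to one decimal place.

|j10000 + 4.2| = √(10000² + 4.2²) = 1e+04
|j10000 + 8.6| = √(10000² + 8.6²) = 1e+04
|j10000 + 135| = √(10000² + 135²) = 1e+04
|j10000 + 243| = √(10000² + 243²) = 1e+04
|j10000 + 1100| = √(10000² + 1100²) = 1.006e+04
|H(j10000)| = 330 × 1e+04 / (1e+04 × 1e+04 × 1e+04 × 1.006e+04) = 3.2789e-10
20 log₁₀(3.2789e-10) = -189.69 dB

-189.7 dB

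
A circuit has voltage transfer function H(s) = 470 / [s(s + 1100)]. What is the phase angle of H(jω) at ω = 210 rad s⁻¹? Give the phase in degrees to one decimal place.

∠(j210 + 1100) = arctan(210/1100) = 10.81°
∠(j210) = 90.00°
∠H(j210) = − (10.81° + 90.00°) = -100.81°

-100.8°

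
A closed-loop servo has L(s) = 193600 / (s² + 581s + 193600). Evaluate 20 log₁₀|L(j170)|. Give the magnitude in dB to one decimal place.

0.1 dB

|(j170)² + 581(j170) + 193600| = |1.647e+05 + j98770| = 1.92e+05
|L(j170)| = 193600 / 1.92e+05 = 1.0081
20 log₁₀(1.0081) = 0.07 dB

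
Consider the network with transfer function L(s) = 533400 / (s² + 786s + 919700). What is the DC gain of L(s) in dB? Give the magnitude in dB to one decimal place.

-4.7 dB

L(0) = 533400 / 919700 = 0.57997
20 log₁₀(0.57997) = -4.73 dB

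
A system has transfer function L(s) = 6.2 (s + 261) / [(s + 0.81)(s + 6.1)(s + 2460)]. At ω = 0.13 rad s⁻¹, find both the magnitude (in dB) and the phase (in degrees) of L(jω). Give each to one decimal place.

|L| = -17.6 dB, ∠L = -10.3°

|j0.13 + 261| = √(0.13² + 261²) = 261
|j0.13 + 0.81| = √(0.13² + 0.81²) = 0.8204
|j0.13 + 6.1| = √(0.13² + 6.1²) = 6.101
|j0.13 + 2460| = √(0.13² + 2460²) = 2460
|L(j0.13)| = 6.2 × 261 / (0.8204 × 6.101 × 2460) = 0.13142
20 log₁₀(0.13142) = -17.63 dB
∠(j0.13 + 261) = arctan(0.13/261) = 0.03°
∠(j0.13 + 0.81) = arctan(0.13/0.81) = 9.12°
∠(j0.13 + 6.1) = arctan(0.13/6.1) = 1.22°
∠(j0.13 + 2460) = arctan(0.13/2460) = 0.00°
∠L(j0.13) = 0.03° − (9.12° + 1.22° + 0.00°) = -10.31°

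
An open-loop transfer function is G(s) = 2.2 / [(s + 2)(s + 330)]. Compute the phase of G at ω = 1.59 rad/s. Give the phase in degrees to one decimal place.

-38.8°

∠(j1.59 + 2) = arctan(1.59/2) = 38.48°
∠(j1.59 + 330) = arctan(1.59/330) = 0.28°
∠G(j1.59) = − (38.48° + 0.28°) = -38.76°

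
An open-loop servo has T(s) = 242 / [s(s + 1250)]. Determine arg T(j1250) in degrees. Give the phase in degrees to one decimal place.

∠(j1250 + 1250) = arctan(1250/1250) = 45.00°
∠(j1250) = 90.00°
∠T(j1250) = − (45.00° + 90.00°) = -135.00°

-135.0°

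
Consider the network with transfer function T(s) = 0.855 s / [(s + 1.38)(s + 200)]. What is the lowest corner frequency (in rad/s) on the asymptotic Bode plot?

1.38 rad/s

Break frequencies occur at each pole and zero magnitude: 1.38 rad/s, 200 rad/s.
The lowest is 1.38 rad/s.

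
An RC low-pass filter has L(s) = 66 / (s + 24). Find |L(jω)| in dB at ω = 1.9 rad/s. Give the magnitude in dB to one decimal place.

8.8 dB

|j1.9 + 24| = √(1.9² + 24²) = 24.08
|L(j1.9)| = 66 / 24.08 = 2.7414
20 log₁₀(2.7414) = 8.76 dB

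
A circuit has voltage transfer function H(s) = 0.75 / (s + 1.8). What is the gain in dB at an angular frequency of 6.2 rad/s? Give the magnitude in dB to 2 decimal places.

-18.70 dB

|j6.2 + 1.8| = √(6.2² + 1.8²) = 6.456
|H(j6.2)| = 0.75 / 6.456 = 0.11617
20 log₁₀(0.11617) = -18.698 dB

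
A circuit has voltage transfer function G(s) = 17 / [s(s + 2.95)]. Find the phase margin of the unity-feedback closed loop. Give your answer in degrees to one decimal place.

Gain crossover: |G(jω)| = 1 at ω ≈ 3.63 rad s⁻¹.
∠G(j3.63) = −90° − arctan(3.63/2.95) ≈ -140.92°
PM = 180° + (-140.92°) = 39.08°

39.1°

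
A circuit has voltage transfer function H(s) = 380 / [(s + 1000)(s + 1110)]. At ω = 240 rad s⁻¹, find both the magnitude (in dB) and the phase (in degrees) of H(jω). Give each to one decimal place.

|H| = -69.8 dB, ∠H = -25.7°

|j240 + 1000| = √(240² + 1000²) = 1028
|j240 + 1110| = √(240² + 1110²) = 1136
|H(j240)| = 380 / (1028 × 1136) = 0.00032537
20 log₁₀(0.00032537) = -69.75 dB
∠(j240 + 1000) = arctan(240/1000) = 13.50°
∠(j240 + 1110) = arctan(240/1110) = 12.20°
∠H(j240) = − (13.50° + 12.20°) = -25.70°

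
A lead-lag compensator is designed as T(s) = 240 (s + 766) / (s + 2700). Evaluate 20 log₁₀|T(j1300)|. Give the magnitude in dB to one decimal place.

41.6 dB

|j1300 + 766| = √(1300² + 766²) = 1509
|j1300 + 2700| = √(1300² + 2700²) = 2997
|T(j1300)| = 240 × 1509 / 2997 = 120.85
20 log₁₀(120.85) = 41.64 dB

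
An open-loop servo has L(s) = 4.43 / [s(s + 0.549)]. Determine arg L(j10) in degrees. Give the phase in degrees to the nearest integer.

-177 deg

∠(j10 + 0.549) = arctan(10/0.549) = 86.86°
∠(j10) = 90.00°
∠L(j10) = − (86.86° + 90.00°) = -176.86°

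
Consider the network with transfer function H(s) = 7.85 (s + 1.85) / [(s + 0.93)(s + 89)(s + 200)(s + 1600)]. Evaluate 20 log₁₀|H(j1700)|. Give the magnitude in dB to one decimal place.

|j1700 + 1.85| = √(1700² + 1.85²) = 1700
|j1700 + 0.93| = √(1700² + 0.93²) = 1700
|j1700 + 89| = √(1700² + 89²) = 1702
|j1700 + 200| = √(1700² + 200²) = 1712
|j1700 + 1600| = √(1700² + 1600²) = 2335
|H(j1700)| = 7.85 × 1700 / (1700 × 1702 × 1712 × 2335) = 1.154e-09
20 log₁₀(1.154e-09) = -178.76 dB

-178.8 dB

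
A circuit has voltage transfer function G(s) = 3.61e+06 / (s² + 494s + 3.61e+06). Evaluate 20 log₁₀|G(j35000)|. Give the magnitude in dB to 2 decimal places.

|(j35000)² + 494(j35000) + 3.61e+06| = |-1.2214e+09 + j1.729e+07| = 1.222e+09
|G(j35000)| = 3.61e+06 / 1.222e+09 = 0.0029554
20 log₁₀(0.0029554) = -50.588 dB

-50.59 dB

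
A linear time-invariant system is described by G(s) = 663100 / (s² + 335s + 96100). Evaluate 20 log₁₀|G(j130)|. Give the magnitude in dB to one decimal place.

|(j130)² + 335(j130) + 96100| = |79200 + j43550| = 9.038e+04
|G(j130)| = 663100 / 9.038e+04 = 7.3365
20 log₁₀(7.3365) = 17.31 dB

17.3 dB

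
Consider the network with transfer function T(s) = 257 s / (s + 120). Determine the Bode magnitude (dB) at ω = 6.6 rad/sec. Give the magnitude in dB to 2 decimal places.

|j6.6| = 6.6
|j6.6 + 120| = √(6.6² + 120²) = 120.2
|T(j6.6)| = 257 × 6.6 / 120.2 = 14.114
20 log₁₀(14.114) = 22.993 dB

22.99 dB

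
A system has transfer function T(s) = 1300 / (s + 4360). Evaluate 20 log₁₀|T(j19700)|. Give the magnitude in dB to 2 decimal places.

-23.82 dB

|j19700 + 4360| = √(19700² + 4360²) = 2.018e+04
|T(j19700)| = 1300 / 2.018e+04 = 0.064431
20 log₁₀(0.064431) = -23.818 dB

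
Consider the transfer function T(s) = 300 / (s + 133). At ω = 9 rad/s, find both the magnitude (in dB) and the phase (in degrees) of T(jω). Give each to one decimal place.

|j9 + 133| = √(9² + 133²) = 133.3
|T(j9)| = 300 / 133.3 = 2.2505
20 log₁₀(2.2505) = 7.05 dB
∠(j9 + 133) = arctan(9/133) = 3.87°
∠T(j9) = −3.87° = -3.87°

|T| = 7.0 dB, ∠T = -3.9°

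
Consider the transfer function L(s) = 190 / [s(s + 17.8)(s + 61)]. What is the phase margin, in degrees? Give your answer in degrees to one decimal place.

89.3°

Gain crossover: |L(jω)| = 1 at ω ≈ 0.175 rad s⁻¹.
∠L(j0.175) = −90° − arctan(0.175/17.8) − arctan(0.175/61) ≈ -90.73°
PM = 180° + (-90.73°) = 89.27°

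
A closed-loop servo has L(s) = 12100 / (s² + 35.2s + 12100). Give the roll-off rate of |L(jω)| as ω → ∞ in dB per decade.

-40 dB/decade

With 0 zeros and 2 poles, the high-frequency asymptotic slope is 20 × (0 − 2) = -40 dB/decade.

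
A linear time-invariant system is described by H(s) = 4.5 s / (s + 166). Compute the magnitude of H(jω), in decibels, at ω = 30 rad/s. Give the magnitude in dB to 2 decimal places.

|j30| = 30
|j30 + 166| = √(30² + 166²) = 168.7
|H(j30)| = 4.5 × 30 / 168.7 = 0.80029
20 log₁₀(0.80029) = -1.935 dB

-1.94 dB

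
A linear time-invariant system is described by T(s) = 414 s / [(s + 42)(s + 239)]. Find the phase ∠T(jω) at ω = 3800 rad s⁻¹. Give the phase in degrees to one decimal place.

∠(j3800) = 90.00°
∠(j3800 + 42) = arctan(3800/42) = 89.37°
∠(j3800 + 239) = arctan(3800/239) = 86.40°
∠T(j3800) = 90.00° − (89.37° + 86.40°) = -85.77°

-85.8°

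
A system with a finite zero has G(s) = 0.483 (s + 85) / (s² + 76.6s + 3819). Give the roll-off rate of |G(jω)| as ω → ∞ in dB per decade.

With 1 zero and 2 poles, the high-frequency asymptotic slope is 20 × (1 − 2) = -20 dB/decade.

-20 dB/decade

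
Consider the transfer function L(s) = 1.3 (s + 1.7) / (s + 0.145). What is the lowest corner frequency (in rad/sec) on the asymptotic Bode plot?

0.145 rad/sec

Break frequencies occur at each pole and zero magnitude: 0.145 rad/sec, 1.7 rad/sec.
The lowest is 0.145 rad/sec.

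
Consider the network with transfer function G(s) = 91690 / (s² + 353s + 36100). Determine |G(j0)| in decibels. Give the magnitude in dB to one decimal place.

G(0) = 91690 / 36100 = 2.5399
20 log₁₀(2.5399) = 8.10 dB

8.1 dB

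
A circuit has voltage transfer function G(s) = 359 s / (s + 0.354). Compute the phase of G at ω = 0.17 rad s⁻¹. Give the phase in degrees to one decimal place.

64.3°

∠(j0.17) = 90.00°
∠(j0.17 + 0.354) = arctan(0.17/0.354) = 25.65°
∠G(j0.17) = 90.00° − 25.65° = 64.35°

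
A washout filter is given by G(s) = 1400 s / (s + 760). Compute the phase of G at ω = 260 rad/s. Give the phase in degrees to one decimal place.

∠(j260) = 90.00°
∠(j260 + 760) = arctan(260/760) = 18.89°
∠G(j260) = 90.00° − 18.89° = 71.11°

71.1 deg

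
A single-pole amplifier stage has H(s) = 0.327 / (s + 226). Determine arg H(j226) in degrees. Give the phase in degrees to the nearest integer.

-45°

∠(j226 + 226) = arctan(226/226) = 45.00°
∠H(j226) = −45.00° = -45.00°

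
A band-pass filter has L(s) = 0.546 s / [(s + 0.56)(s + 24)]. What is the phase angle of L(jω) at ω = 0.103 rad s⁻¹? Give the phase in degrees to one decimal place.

∠(j0.103) = 90.00°
∠(j0.103 + 0.56) = arctan(0.103/0.56) = 10.42°
∠(j0.103 + 24) = arctan(0.103/24) = 0.25°
∠L(j0.103) = 90.00° − (10.42° + 0.25°) = 79.33°

79.3°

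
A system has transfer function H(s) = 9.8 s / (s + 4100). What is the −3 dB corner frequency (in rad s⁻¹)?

4100 rad s⁻¹

For a single-pole high-pass, the −3 dB point is at the pole: ω = 4100 rad s⁻¹.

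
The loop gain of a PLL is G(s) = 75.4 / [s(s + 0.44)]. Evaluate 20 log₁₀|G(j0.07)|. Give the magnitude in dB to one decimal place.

67.7 dB

|j0.07 + 0.44| = √(0.07² + 0.44²) = 0.4455
|j0.07| = 0.07
|G(j0.07)| = 75.4 / (0.4455 × 0.07) = 2417.6
20 log₁₀(2417.6) = 67.67 dB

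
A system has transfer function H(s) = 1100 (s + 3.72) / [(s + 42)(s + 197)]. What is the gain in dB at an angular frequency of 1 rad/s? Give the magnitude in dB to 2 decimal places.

|j1 + 3.72| = √(1² + 3.72²) = 3.852
|j1 + 42| = √(1² + 42²) = 42.01
|j1 + 197| = √(1² + 197²) = 197
|H(j1)| = 1100 × 3.852 / (42.01 × 197) = 0.51197
20 log₁₀(0.51197) = -5.815 dB

-5.82 dB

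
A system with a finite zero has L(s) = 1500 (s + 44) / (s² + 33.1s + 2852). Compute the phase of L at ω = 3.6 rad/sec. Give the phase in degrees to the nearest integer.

2°

∠(j3.6 + 44) = arctan(3.6/44) = 4.68°
∠[(j3.6)² + 33.1(j3.6) + 2852] = ∠[2839 + j119.16] = 2.40°
∠L(j3.6) = 4.68° − 2.40° = 2.27°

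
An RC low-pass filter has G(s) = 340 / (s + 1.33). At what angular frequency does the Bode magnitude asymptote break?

The single real pole at s = −1.33 gives a corner at ω = 1.33 rad/sec.

1.33 rad/sec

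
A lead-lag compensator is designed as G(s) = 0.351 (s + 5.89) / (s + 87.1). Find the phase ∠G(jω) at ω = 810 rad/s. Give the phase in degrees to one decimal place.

5.7°

∠(j810 + 5.89) = arctan(810/5.89) = 89.58°
∠(j810 + 87.1) = arctan(810/87.1) = 83.86°
∠G(j810) = 89.58° − 83.86° = 5.72°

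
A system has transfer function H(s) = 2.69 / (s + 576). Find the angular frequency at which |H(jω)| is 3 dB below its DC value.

For a single-pole low-pass, the −3 dB point is at the pole: ω = 576 rad s⁻¹.

576 rad s⁻¹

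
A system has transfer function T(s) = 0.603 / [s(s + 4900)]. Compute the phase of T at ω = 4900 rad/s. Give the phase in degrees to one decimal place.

-135.0 deg

∠(j4900 + 4900) = arctan(4900/4900) = 45.00°
∠(j4900) = 90.00°
∠T(j4900) = − (45.00° + 90.00°) = -135.00°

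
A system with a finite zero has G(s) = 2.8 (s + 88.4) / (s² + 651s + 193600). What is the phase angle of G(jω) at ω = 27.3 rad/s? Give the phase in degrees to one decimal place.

∠(j27.3 + 88.4) = arctan(27.3/88.4) = 17.16°
∠[(j27.3)² + 651(j27.3) + 193600] = ∠[1.9285e+05 + j17772] = 5.27°
∠G(j27.3) = 17.16° − 5.27° = 11.90°

11.9 deg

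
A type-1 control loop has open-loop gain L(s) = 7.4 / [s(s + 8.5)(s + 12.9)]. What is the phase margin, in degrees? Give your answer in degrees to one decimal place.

89.2 deg

Gain crossover: |L(jω)| = 1 at ω ≈ 0.0675 rad/s.
∠L(j0.0675) = −90° − arctan(0.0675/8.5) − arctan(0.0675/12.9) ≈ -90.75°
PM = 180° + (-90.75°) = 89.25°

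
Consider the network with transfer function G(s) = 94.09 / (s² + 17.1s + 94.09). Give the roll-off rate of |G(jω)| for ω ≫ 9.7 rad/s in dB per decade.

With 0 zeros and 2 poles, the high-frequency asymptotic slope is 20 × (0 − 2) = -40 dB/decade.

-40 dB/decade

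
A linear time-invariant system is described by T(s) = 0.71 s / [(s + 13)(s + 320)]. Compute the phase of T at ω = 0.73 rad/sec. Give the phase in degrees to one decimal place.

86.7 deg

∠(j0.73) = 90.00°
∠(j0.73 + 13) = arctan(0.73/13) = 3.21°
∠(j0.73 + 320) = arctan(0.73/320) = 0.13°
∠T(j0.73) = 90.00° − (3.21° + 0.13°) = 86.66°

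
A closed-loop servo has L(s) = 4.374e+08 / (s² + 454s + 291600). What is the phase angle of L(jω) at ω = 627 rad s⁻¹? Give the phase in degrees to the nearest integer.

-110 deg

∠[(j627)² + 454(j627) + 291600] = ∠[-1.0153e+05 + j2.8466e+05] = 109.63°
∠L(j627) = −109.63° = -109.63°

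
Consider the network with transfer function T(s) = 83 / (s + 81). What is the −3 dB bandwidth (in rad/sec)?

For a single-pole low-pass, the −3 dB point is at the pole: ω = 81 rad/sec.

81 rad/sec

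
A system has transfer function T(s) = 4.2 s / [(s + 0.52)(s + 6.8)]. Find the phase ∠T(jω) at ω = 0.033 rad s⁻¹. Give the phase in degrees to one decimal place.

86.1°

∠(j0.033) = 90.00°
∠(j0.033 + 0.52) = arctan(0.033/0.52) = 3.63°
∠(j0.033 + 6.8) = arctan(0.033/6.8) = 0.28°
∠T(j0.033) = 90.00° − (3.63° + 0.28°) = 86.09°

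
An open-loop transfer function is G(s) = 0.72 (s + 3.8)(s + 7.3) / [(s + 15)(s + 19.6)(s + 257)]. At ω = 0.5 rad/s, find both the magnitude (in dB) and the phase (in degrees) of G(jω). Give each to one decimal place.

|j0.5 + 3.8| = √(0.5² + 3.8²) = 3.833
|j0.5 + 7.3| = √(0.5² + 7.3²) = 7.317
|j0.5 + 15| = √(0.5² + 15²) = 15.01
|j0.5 + 19.6| = √(0.5² + 19.6²) = 19.61
|j0.5 + 257| = √(0.5² + 257²) = 257
|G(j0.5)| = 0.72 × 3.833 × 7.317 / (15.01 × 19.61 × 257) = 0.000267
20 log₁₀(0.000267) = -71.47 dB
∠(j0.5 + 3.8) = arctan(0.5/3.8) = 7.50°
∠(j0.5 + 7.3) = arctan(0.5/7.3) = 3.92°
∠(j0.5 + 15) = arctan(0.5/15) = 1.91°
∠(j0.5 + 19.6) = arctan(0.5/19.6) = 1.46°
∠(j0.5 + 257) = arctan(0.5/257) = 0.11°
∠G(j0.5) = 7.50° + 3.92° − (1.91° + 1.46° + 0.11°) = 7.93°

|G| = -71.5 dB, ∠G = 7.9°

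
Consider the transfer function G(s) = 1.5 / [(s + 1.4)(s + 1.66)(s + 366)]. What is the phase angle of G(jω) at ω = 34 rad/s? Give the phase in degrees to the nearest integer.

∠(j34 + 1.4) = arctan(34/1.4) = 87.64°
∠(j34 + 1.66) = arctan(34/1.66) = 87.20°
∠(j34 + 366) = arctan(34/366) = 5.31°
∠G(j34) = − (87.64° + 87.20° + 5.31°) = -180.15°

-180°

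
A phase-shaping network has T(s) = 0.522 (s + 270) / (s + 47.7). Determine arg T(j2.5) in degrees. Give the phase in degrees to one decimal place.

∠(j2.5 + 270) = arctan(2.5/270) = 0.53°
∠(j2.5 + 47.7) = arctan(2.5/47.7) = 3.00°
∠T(j2.5) = 0.53° − 3.00° = -2.47°

-2.5 deg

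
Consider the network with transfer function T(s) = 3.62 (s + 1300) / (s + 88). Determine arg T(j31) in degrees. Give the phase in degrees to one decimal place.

-18.0 deg

∠(j31 + 1300) = arctan(31/1300) = 1.37°
∠(j31 + 88) = arctan(31/88) = 19.41°
∠T(j31) = 1.37° − 19.41° = -18.04°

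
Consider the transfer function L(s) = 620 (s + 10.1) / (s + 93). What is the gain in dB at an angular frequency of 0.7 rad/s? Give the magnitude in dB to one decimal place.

36.6 dB

|j0.7 + 10.1| = √(0.7² + 10.1²) = 10.12
|j0.7 + 93| = √(0.7² + 93²) = 93
|L(j0.7)| = 620 × 10.12 / 93 = 67.493
20 log₁₀(67.493) = 36.59 dB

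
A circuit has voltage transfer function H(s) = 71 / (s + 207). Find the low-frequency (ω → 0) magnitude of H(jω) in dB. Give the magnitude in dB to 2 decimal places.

-9.29 dB

H(0) = 71 / 207 = 0.343
20 log₁₀(0.343) = -9.294 dB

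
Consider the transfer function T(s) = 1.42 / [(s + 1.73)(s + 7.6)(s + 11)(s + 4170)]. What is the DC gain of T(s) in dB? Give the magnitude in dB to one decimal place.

T(0) = 1.42 / (1.73 × 7.6 × 11 × 4170) = 2.3545e-06
20 log₁₀(2.3545e-06) = -112.56 dB

-112.6 dB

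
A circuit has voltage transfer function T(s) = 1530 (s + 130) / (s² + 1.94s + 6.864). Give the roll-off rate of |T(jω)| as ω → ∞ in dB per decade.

-20 dB/decade

With 1 zero and 2 poles, the high-frequency asymptotic slope is 20 × (1 − 2) = -20 dB/decade.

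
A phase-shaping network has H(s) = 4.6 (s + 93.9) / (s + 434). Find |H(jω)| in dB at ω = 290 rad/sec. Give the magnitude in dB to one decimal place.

8.6 dB

|j290 + 93.9| = √(290² + 93.9²) = 304.8
|j290 + 434| = √(290² + 434²) = 522
|H(j290)| = 4.6 × 304.8 / 522 = 2.6863
20 log₁₀(2.6863) = 8.58 dB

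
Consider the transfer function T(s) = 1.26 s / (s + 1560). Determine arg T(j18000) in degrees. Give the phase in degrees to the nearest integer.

5°

∠(j18000) = 90.00°
∠(j18000 + 1560) = arctan(18000/1560) = 85.05°
∠T(j18000) = 90.00° − 85.05° = 4.95°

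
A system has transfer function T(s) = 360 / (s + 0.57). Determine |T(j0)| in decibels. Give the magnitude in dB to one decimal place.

T(0) = 360 / 0.57 = 631.58
20 log₁₀(631.58) = 56.01 dB

56.0 dB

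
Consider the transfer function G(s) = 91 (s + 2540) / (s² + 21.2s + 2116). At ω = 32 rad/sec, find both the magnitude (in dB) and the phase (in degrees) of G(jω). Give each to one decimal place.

|G| = 45.1 dB, ∠G = -31.1°

|j32 + 2540| = √(32² + 2540²) = 2540
|(j32)² + 21.2(j32) + 2116| = |1092 + j678.4| = 1286
|G(j32)| = 91 × 2540 / 1286 = 179.81
20 log₁₀(179.81) = 45.10 dB
∠(j32 + 2540) = arctan(32/2540) = 0.72°
∠[(j32)² + 21.2(j32) + 2116] = ∠[1092 + j678.4] = 31.85°
∠G(j32) = 0.72° − 31.85° = -31.13°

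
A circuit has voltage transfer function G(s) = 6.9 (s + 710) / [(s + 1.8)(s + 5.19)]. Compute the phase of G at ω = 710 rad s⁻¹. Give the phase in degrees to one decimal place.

-134.4°

∠(j710 + 710) = arctan(710/710) = 45.00°
∠(j710 + 1.8) = arctan(710/1.8) = 89.85°
∠(j710 + 5.19) = arctan(710/5.19) = 89.58°
∠G(j710) = 45.00° − (89.85° + 89.58°) = -134.44°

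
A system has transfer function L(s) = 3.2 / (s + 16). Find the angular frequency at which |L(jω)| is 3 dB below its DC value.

For a single-pole low-pass, the −3 dB point is at the pole: ω = 16 rad s⁻¹.

16 rad s⁻¹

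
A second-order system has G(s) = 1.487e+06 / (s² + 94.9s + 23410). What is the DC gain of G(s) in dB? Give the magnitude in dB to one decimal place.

G(0) = 1.487e+06 / 23410 = 63.52
20 log₁₀(63.52) = 36.06 dB

36.1 dB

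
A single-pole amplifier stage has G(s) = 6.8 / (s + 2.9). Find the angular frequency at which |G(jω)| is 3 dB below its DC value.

2.9 rad/sec

For a single-pole low-pass, the −3 dB point is at the pole: ω = 2.9 rad/sec.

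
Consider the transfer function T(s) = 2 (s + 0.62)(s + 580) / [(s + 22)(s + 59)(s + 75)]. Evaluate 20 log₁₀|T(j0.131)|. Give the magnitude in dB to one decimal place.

|j0.131 + 0.62| = √(0.131² + 0.62²) = 0.6337
|j0.131 + 580| = √(0.131² + 580²) = 580
|j0.131 + 22| = √(0.131² + 22²) = 22
|j0.131 + 59| = √(0.131² + 59²) = 59
|j0.131 + 75| = √(0.131² + 75²) = 75
|T(j0.131)| = 2 × 0.6337 × 580 / (22 × 59 × 75) = 0.0075507
20 log₁₀(0.0075507) = -42.44 dB

-42.4 dB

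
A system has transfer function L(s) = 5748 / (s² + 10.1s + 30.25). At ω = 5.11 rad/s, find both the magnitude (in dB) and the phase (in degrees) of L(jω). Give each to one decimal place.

|L| = 40.9 dB, ∠L = -85.4°

|(j5.11)² + 10.1(j5.11) + 30.25| = |4.1379 + j51.611| = 51.78
|L(j5.11)| = 5748 / 51.78 = 111.02
20 log₁₀(111.02) = 40.91 dB
∠[(j5.11)² + 10.1(j5.11) + 30.25] = ∠[4.1379 + j51.611] = 85.42°
∠L(j5.11) = −85.42° = -85.42°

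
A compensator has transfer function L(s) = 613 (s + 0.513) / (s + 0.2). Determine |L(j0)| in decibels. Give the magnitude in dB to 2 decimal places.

L(0) = 613 × 0.513 / 0.2 = 1572.3
20 log₁₀(1572.3) = 63.931 dB

63.93 dB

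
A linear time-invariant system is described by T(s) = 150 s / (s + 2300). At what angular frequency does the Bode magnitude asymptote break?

The single real pole at s = −2300 gives a corner at ω = 2300 rad/sec.

2300 rad/sec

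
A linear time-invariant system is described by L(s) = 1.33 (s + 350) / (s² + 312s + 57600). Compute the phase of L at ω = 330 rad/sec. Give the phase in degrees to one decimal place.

∠(j330 + 350) = arctan(330/350) = 43.32°
∠[(j330)² + 312(j330) + 57600] = ∠[-51300 + j1.0296e+05] = 116.48°
∠L(j330) = 43.32° − 116.48° = -73.17°

-73.2 deg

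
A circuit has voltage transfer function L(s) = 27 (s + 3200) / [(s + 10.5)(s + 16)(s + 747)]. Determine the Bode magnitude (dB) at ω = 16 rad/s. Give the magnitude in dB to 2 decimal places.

|j16 + 3200| = √(16² + 3200²) = 3200
|j16 + 10.5| = √(16² + 10.5²) = 19.14
|j16 + 16| = √(16² + 16²) = 22.63
|j16 + 747| = √(16² + 747²) = 747.2
|L(j16)| = 27 × 3200 / (19.14 × 22.63 × 747.2) = 0.26704
20 log₁₀(0.26704) = -11.468 dB

-11.47 dB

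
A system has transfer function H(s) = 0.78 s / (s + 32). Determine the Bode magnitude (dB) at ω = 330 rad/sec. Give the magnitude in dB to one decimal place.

-2.2 dB

|j330| = 330
|j330 + 32| = √(330² + 32²) = 331.5
|H(j330)| = 0.78 × 330 / 331.5 = 0.77636
20 log₁₀(0.77636) = -2.20 dB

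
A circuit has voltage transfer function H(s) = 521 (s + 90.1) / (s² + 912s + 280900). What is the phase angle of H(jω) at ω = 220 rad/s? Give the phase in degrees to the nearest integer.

∠(j220 + 90.1) = arctan(220/90.1) = 67.73°
∠[(j220)² + 912(j220) + 280900] = ∠[2.325e+05 + j2.0064e+05] = 40.79°
∠H(j220) = 67.73° − 40.79° = 26.94°

27°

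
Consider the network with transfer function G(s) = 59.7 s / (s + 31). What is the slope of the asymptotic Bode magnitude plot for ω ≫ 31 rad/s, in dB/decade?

With 1 zero and 1 pole, the high-frequency asymptotic slope is 20 × (1 − 1) = 0 dB/decade.

0 dB/decade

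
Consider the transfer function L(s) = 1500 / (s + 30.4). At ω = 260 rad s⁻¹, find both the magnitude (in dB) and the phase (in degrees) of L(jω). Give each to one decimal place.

|j260 + 30.4| = √(260² + 30.4²) = 261.8
|L(j260)| = 1500 / 261.8 = 5.7302
20 log₁₀(5.7302) = 15.16 dB
∠(j260 + 30.4) = arctan(260/30.4) = 83.33°
∠L(j260) = −83.33° = -83.33°

|L| = 15.2 dB, ∠L = -83.3°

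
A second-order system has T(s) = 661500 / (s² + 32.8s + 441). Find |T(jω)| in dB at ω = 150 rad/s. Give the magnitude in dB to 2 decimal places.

29.33 dB

|(j150)² + 32.8(j150) + 441| = |-22059 + j4920| = 2.26e+04
|T(j150)| = 661500 / 2.26e+04 = 29.269
20 log₁₀(29.269) = 29.328 dB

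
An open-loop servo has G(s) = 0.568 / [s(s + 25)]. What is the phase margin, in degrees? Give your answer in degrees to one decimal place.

89.9°

Gain crossover: |G(jω)| = 1 at ω ≈ 0.0227 rad/sec.
∠G(j0.0227) = −90° − arctan(0.0227/25) ≈ -90.05°
PM = 180° + (-90.05°) = 89.95°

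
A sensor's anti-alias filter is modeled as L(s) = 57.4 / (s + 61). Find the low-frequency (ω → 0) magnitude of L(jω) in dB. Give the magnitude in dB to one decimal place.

-0.5 dB

L(0) = 57.4 / 61 = 0.94098
20 log₁₀(0.94098) = -0.53 dB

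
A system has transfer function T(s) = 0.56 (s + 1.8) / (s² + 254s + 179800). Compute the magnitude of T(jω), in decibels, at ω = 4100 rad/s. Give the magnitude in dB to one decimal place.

-77.2 dB

|j4100 + 1.8| = √(4100² + 1.8²) = 4100
|(j4100)² + 254(j4100) + 179800| = |-1.663e+07 + j1.0414e+06| = 1.666e+07
|T(j4100)| = 0.56 × 4100 / 1.666e+07 = 0.00013779
20 log₁₀(0.00013779) = -77.22 dB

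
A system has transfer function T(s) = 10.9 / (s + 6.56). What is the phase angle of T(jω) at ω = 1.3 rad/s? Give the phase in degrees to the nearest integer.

-11 deg

∠(j1.3 + 6.56) = arctan(1.3/6.56) = 11.21°
∠T(j1.3) = −11.21° = -11.21°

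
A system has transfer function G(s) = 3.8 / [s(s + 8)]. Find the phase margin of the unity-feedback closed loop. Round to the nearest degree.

87°

Gain crossover: |G(jω)| = 1 at ω ≈ 0.474 rad/s.
∠G(j0.474) = −90° − arctan(0.474/8) ≈ -93.39°
PM = 180° + (-93.39°) = 86.61°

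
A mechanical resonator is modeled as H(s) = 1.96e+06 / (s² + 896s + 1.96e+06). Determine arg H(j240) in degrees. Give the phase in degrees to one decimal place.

-6.4 deg

∠[(j240)² + 896(j240) + 1.96e+06] = ∠[1.9024e+06 + j2.1504e+05] = 6.45°
∠H(j240) = −6.45° = -6.45°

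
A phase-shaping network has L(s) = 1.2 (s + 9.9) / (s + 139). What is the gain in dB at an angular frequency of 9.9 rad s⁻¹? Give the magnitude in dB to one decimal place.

-18.4 dB

|j9.9 + 9.9| = √(9.9² + 9.9²) = 14
|j9.9 + 139| = √(9.9² + 139²) = 139.4
|L(j9.9)| = 1.2 × 14 / 139.4 = 0.12056
20 log₁₀(0.12056) = -18.38 dB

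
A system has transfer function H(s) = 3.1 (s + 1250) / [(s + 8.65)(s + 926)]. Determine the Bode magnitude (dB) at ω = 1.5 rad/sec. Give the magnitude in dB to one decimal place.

|j1.5 + 1250| = √(1.5² + 1250²) = 1250
|j1.5 + 8.65| = √(1.5² + 8.65²) = 8.779
|j1.5 + 926| = √(1.5² + 926²) = 926
|H(j1.5)| = 3.1 × 1250 / (8.779 × 926) = 0.47666
20 log₁₀(0.47666) = -6.44 dB

-6.4 dB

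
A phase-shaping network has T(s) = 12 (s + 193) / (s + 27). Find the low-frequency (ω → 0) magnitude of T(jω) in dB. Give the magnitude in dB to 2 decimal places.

38.67 dB

T(0) = 12 × 193 / 27 = 85.778
20 log₁₀(85.778) = 38.667 dB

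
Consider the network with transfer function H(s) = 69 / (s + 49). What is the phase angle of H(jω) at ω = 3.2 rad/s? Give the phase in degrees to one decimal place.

-3.7 deg

∠(j3.2 + 49) = arctan(3.2/49) = 3.74°
∠H(j3.2) = −3.74° = -3.74°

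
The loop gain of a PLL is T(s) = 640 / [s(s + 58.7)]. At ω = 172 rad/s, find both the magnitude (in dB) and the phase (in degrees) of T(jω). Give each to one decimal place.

|T| = -33.8 dB, ∠T = -161.2 deg

|j172 + 58.7| = √(172² + 58.7²) = 181.7
|j172| = 172
|T(j172)| = 640 / (181.7 × 172) = 0.020474
20 log₁₀(0.020474) = -33.78 dB
∠(j172 + 58.7) = arctan(172/58.7) = 71.16°
∠(j172) = 90.00°
∠T(j172) = − (71.16° + 90.00°) = -161.16°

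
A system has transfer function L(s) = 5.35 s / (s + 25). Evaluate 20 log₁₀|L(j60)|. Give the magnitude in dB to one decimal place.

|j60| = 60
|j60 + 25| = √(60² + 25²) = 65
|L(j60)| = 5.35 × 60 / 65 = 4.9385
20 log₁₀(4.9385) = 13.87 dB

13.9 dB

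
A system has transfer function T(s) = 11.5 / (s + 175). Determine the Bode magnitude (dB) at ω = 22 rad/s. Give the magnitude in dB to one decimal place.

-23.7 dB

|j22 + 175| = √(22² + 175²) = 176.4
|T(j22)| = 11.5 / 176.4 = 0.065201
20 log₁₀(0.065201) = -23.71 dB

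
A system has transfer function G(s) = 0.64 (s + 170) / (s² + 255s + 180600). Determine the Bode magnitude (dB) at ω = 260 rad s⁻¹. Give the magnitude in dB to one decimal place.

|j260 + 170| = √(260² + 170²) = 310.6
|(j260)² + 255(j260) + 180600| = |1.13e+05 + j66300| = 1.31e+05
|G(j260)| = 0.64 × 310.6 / 1.31e+05 = 0.0015175
20 log₁₀(0.0015175) = -56.38 dB

-56.4 dB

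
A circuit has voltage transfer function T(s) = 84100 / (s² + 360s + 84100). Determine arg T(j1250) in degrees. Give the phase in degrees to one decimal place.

∠[(j1250)² + 360(j1250) + 84100] = ∠[-1.4784e+06 + j4.5e+05] = 163.07°
∠T(j1250) = −163.07° = -163.07°

-163.1°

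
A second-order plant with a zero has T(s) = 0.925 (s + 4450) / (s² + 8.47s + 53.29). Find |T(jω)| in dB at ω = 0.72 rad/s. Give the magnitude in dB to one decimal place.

|j0.72 + 4450| = √(0.72² + 4450²) = 4450
|(j0.72)² + 8.47(j0.72) + 53.29| = |52.772 + j6.0984| = 53.12
|T(j0.72)| = 0.925 × 4450 / 53.12 = 77.486
20 log₁₀(77.486) = 37.78 dB

37.8 dB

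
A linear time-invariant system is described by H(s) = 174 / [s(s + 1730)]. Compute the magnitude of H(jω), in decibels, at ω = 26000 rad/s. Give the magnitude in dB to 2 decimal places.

|j26000 + 1730| = √(26000² + 1730²) = 2.606e+04
|j26000| = 2.6e+04
|H(j26000)| = 174 / (2.606e+04 × 2.6e+04) = 2.5683e-07
20 log₁₀(2.5683e-07) = -131.807 dB

-131.81 dB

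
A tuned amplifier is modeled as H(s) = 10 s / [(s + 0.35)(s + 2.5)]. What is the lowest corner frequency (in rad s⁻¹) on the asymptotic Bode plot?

Break frequencies occur at each pole and zero magnitude: 0.35 rad s⁻¹, 2.5 rad s⁻¹.
The lowest is 0.35 rad s⁻¹.

0.35 rad s⁻¹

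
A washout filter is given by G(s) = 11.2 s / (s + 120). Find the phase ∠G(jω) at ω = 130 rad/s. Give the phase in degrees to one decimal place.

42.7°

∠(j130) = 90.00°
∠(j130 + 120) = arctan(130/120) = 47.29°
∠G(j130) = 90.00° − 47.29° = 42.71°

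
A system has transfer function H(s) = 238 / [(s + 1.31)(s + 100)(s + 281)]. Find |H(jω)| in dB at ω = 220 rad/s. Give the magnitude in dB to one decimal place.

-98.0 dB

|j220 + 1.31| = √(220² + 1.31²) = 220
|j220 + 100| = √(220² + 100²) = 241.7
|j220 + 281| = √(220² + 281²) = 356.9
|H(j220)| = 238 / (220 × 241.7 × 356.9) = 1.2544e-05
20 log₁₀(1.2544e-05) = -98.03 dB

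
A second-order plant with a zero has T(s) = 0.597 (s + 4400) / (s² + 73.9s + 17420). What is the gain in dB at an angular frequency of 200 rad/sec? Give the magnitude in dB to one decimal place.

|j200 + 4400| = √(200² + 4400²) = 4405
|(j200)² + 73.9(j200) + 17420| = |-22580 + j14780| = 2.699e+04
|T(j200)| = 0.597 × 4405 / 2.699e+04 = 0.097436
20 log₁₀(0.097436) = -20.23 dB

-20.2 dB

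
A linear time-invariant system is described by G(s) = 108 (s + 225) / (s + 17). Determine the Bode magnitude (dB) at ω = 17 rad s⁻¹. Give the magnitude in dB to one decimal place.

|j17 + 225| = √(17² + 225²) = 225.6
|j17 + 17| = √(17² + 17²) = 24.04
|G(j17)| = 108 × 225.6 / 24.04 = 1013.6
20 log₁₀(1013.6) = 60.12 dB

60.1 dB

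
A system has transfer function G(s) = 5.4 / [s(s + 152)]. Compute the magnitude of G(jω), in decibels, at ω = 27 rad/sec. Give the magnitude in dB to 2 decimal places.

|j27 + 152| = √(27² + 152²) = 154.4
|j27| = 27
|G(j27)| = 5.4 / (154.4 × 27) = 0.0012955
20 log₁₀(0.0012955) = -57.751 dB

-57.75 dB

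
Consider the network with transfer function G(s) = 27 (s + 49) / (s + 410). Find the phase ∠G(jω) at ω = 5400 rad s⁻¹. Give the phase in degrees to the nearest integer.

4 deg

∠(j5400 + 49) = arctan(5400/49) = 89.48°
∠(j5400 + 410) = arctan(5400/410) = 85.66°
∠G(j5400) = 89.48° − 85.66° = 3.82°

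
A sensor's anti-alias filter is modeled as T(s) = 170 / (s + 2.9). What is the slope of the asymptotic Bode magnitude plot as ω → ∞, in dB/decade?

With 0 zeros and 1 pole, the high-frequency asymptotic slope is 20 × (0 − 1) = -20 dB/decade.

-20 dB/decade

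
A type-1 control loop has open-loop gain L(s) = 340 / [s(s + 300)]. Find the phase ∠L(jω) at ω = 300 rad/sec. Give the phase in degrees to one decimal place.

-135.0°

∠(j300 + 300) = arctan(300/300) = 45.00°
∠(j300) = 90.00°
∠L(j300) = − (45.00° + 90.00°) = -135.00°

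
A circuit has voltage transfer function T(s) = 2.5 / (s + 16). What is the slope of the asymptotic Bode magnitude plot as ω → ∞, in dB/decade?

-20 dB/decade

With 0 zeros and 1 pole, the high-frequency asymptotic slope is 20 × (0 − 1) = -20 dB/decade.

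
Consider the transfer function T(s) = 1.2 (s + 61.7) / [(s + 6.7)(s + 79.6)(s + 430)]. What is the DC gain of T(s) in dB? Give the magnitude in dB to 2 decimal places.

T(0) = 1.2 × 61.7 / (6.7 × 79.6 × 430) = 0.00032286
20 log₁₀(0.00032286) = -69.820 dB

-69.82 dB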